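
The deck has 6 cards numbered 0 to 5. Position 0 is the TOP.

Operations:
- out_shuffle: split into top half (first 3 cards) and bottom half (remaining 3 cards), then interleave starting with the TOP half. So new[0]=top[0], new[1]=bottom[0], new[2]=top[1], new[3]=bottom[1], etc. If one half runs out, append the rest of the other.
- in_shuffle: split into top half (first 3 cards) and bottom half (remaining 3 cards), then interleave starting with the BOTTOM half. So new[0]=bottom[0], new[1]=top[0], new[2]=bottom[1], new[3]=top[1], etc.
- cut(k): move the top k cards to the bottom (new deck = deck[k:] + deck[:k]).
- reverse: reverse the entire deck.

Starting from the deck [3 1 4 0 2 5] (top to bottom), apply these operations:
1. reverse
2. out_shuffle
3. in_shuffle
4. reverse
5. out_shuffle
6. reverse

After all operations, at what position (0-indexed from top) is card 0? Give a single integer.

After op 1 (reverse): [5 2 0 4 1 3]
After op 2 (out_shuffle): [5 4 2 1 0 3]
After op 3 (in_shuffle): [1 5 0 4 3 2]
After op 4 (reverse): [2 3 4 0 5 1]
After op 5 (out_shuffle): [2 0 3 5 4 1]
After op 6 (reverse): [1 4 5 3 0 2]
Card 0 is at position 4.

Answer: 4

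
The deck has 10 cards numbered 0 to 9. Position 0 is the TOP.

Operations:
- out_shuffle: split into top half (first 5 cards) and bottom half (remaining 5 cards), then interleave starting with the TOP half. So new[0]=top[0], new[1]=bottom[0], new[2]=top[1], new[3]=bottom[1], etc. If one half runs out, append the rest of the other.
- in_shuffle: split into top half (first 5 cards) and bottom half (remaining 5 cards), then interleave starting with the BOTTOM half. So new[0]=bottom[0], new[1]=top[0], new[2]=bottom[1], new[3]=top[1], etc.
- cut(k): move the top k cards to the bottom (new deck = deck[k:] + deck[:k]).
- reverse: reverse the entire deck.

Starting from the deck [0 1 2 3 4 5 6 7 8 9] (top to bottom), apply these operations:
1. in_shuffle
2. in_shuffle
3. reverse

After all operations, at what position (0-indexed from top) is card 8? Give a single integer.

Answer: 7

Derivation:
After op 1 (in_shuffle): [5 0 6 1 7 2 8 3 9 4]
After op 2 (in_shuffle): [2 5 8 0 3 6 9 1 4 7]
After op 3 (reverse): [7 4 1 9 6 3 0 8 5 2]
Card 8 is at position 7.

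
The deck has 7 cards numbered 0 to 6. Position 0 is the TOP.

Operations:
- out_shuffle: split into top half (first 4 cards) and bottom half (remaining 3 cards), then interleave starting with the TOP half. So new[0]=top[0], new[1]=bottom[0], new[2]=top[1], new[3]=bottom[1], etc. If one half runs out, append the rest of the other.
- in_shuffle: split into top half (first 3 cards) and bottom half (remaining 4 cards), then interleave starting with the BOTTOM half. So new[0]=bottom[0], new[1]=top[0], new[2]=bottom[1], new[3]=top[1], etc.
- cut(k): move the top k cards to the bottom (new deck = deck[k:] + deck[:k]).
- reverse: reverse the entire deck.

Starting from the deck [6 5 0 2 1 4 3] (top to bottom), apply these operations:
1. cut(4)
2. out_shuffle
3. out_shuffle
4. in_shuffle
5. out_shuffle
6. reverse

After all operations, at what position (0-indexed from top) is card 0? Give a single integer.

After op 1 (cut(4)): [1 4 3 6 5 0 2]
After op 2 (out_shuffle): [1 5 4 0 3 2 6]
After op 3 (out_shuffle): [1 3 5 2 4 6 0]
After op 4 (in_shuffle): [2 1 4 3 6 5 0]
After op 5 (out_shuffle): [2 6 1 5 4 0 3]
After op 6 (reverse): [3 0 4 5 1 6 2]
Card 0 is at position 1.

Answer: 1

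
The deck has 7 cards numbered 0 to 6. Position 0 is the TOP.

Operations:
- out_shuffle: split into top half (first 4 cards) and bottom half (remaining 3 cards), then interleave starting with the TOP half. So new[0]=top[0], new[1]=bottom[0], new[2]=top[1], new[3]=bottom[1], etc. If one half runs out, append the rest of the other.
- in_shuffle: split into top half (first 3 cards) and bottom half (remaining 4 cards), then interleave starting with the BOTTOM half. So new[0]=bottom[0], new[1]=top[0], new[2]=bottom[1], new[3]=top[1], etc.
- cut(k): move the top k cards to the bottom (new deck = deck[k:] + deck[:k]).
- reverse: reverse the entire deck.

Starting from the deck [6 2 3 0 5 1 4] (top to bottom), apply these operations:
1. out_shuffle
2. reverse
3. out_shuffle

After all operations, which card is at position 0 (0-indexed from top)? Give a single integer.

Answer: 0

Derivation:
After op 1 (out_shuffle): [6 5 2 1 3 4 0]
After op 2 (reverse): [0 4 3 1 2 5 6]
After op 3 (out_shuffle): [0 2 4 5 3 6 1]
Position 0: card 0.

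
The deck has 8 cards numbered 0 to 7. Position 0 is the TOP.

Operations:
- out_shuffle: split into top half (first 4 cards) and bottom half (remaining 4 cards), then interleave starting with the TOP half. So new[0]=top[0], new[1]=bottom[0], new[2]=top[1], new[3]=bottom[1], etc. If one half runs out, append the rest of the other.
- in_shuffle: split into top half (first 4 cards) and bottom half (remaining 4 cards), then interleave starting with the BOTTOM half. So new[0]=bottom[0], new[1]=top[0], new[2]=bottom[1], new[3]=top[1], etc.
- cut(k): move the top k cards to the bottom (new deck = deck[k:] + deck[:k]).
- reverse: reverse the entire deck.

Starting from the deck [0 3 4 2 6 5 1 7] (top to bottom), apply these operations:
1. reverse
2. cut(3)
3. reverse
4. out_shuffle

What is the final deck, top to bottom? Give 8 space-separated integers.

Answer: 5 3 1 4 7 2 0 6

Derivation:
After op 1 (reverse): [7 1 5 6 2 4 3 0]
After op 2 (cut(3)): [6 2 4 3 0 7 1 5]
After op 3 (reverse): [5 1 7 0 3 4 2 6]
After op 4 (out_shuffle): [5 3 1 4 7 2 0 6]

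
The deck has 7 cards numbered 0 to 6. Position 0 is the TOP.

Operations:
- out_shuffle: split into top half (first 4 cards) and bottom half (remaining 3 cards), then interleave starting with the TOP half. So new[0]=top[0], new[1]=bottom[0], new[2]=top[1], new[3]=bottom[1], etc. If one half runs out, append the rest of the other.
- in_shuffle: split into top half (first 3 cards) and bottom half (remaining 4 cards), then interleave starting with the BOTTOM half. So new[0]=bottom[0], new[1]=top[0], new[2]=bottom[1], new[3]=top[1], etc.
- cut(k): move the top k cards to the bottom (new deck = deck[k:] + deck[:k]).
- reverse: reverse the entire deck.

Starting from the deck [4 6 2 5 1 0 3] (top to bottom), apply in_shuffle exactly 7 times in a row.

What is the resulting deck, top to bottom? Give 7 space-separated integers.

After op 1 (in_shuffle): [5 4 1 6 0 2 3]
After op 2 (in_shuffle): [6 5 0 4 2 1 3]
After op 3 (in_shuffle): [4 6 2 5 1 0 3]
After op 4 (in_shuffle): [5 4 1 6 0 2 3]
After op 5 (in_shuffle): [6 5 0 4 2 1 3]
After op 6 (in_shuffle): [4 6 2 5 1 0 3]
After op 7 (in_shuffle): [5 4 1 6 0 2 3]

Answer: 5 4 1 6 0 2 3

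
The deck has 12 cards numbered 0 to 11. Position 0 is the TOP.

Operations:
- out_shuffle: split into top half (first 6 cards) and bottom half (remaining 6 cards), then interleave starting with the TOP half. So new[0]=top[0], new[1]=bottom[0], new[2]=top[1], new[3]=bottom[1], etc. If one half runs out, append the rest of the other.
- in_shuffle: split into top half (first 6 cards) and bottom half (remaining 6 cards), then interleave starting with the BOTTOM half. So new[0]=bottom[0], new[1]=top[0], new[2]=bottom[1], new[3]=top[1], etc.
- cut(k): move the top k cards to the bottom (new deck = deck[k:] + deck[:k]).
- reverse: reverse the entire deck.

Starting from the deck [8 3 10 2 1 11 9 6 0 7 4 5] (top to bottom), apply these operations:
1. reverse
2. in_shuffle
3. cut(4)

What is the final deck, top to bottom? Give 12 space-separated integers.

Answer: 2 7 10 0 3 6 8 9 11 5 1 4

Derivation:
After op 1 (reverse): [5 4 7 0 6 9 11 1 2 10 3 8]
After op 2 (in_shuffle): [11 5 1 4 2 7 10 0 3 6 8 9]
After op 3 (cut(4)): [2 7 10 0 3 6 8 9 11 5 1 4]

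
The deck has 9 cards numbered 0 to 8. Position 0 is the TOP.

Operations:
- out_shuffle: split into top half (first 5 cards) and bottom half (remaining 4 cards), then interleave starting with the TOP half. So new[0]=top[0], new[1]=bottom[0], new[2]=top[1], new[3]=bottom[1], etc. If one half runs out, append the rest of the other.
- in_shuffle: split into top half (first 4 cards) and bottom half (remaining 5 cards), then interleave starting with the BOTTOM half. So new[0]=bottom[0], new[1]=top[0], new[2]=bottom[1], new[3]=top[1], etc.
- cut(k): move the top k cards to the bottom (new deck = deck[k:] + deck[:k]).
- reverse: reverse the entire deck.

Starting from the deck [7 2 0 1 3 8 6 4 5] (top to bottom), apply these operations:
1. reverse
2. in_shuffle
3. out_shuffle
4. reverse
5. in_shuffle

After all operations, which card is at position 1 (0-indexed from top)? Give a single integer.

Answer: 0

Derivation:
After op 1 (reverse): [5 4 6 8 3 1 0 2 7]
After op 2 (in_shuffle): [3 5 1 4 0 6 2 8 7]
After op 3 (out_shuffle): [3 6 5 2 1 8 4 7 0]
After op 4 (reverse): [0 7 4 8 1 2 5 6 3]
After op 5 (in_shuffle): [1 0 2 7 5 4 6 8 3]
Position 1: card 0.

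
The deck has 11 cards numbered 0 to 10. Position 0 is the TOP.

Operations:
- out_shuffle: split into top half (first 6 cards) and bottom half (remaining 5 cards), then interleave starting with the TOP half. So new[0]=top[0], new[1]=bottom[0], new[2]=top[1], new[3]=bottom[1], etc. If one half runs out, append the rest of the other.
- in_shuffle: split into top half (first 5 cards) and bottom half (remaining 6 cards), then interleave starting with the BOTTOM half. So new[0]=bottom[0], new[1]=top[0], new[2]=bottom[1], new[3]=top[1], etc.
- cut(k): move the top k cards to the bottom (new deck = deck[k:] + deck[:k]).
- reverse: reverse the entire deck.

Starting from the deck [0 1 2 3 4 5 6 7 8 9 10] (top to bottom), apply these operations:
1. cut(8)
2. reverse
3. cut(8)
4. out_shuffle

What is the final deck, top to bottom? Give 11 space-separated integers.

After op 1 (cut(8)): [8 9 10 0 1 2 3 4 5 6 7]
After op 2 (reverse): [7 6 5 4 3 2 1 0 10 9 8]
After op 3 (cut(8)): [10 9 8 7 6 5 4 3 2 1 0]
After op 4 (out_shuffle): [10 4 9 3 8 2 7 1 6 0 5]

Answer: 10 4 9 3 8 2 7 1 6 0 5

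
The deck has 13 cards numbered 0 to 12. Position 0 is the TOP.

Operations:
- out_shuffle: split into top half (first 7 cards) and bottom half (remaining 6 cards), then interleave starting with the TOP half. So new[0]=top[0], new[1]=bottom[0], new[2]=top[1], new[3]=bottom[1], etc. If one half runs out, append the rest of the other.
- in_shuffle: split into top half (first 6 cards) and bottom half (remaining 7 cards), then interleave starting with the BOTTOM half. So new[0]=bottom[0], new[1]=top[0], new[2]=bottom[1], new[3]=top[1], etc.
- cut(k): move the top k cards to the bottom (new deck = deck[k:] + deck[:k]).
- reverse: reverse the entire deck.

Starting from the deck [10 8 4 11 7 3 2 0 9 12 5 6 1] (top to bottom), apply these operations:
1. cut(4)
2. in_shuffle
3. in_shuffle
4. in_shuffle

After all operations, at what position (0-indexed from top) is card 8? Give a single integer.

Answer: 9

Derivation:
After op 1 (cut(4)): [7 3 2 0 9 12 5 6 1 10 8 4 11]
After op 2 (in_shuffle): [5 7 6 3 1 2 10 0 8 9 4 12 11]
After op 3 (in_shuffle): [10 5 0 7 8 6 9 3 4 1 12 2 11]
After op 4 (in_shuffle): [9 10 3 5 4 0 1 7 12 8 2 6 11]
Card 8 is at position 9.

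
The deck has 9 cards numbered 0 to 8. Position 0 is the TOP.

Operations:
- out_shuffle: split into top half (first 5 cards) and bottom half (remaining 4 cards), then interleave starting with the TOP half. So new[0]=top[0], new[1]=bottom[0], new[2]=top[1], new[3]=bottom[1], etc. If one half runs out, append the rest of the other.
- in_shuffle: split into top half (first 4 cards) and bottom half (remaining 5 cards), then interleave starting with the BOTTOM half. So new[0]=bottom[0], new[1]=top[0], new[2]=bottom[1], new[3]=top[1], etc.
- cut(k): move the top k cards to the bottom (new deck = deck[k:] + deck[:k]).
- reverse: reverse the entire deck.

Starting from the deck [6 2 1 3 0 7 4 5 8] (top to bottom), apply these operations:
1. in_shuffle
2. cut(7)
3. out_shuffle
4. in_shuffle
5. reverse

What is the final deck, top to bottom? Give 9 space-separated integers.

Answer: 7 4 5 8 6 2 1 3 0

Derivation:
After op 1 (in_shuffle): [0 6 7 2 4 1 5 3 8]
After op 2 (cut(7)): [3 8 0 6 7 2 4 1 5]
After op 3 (out_shuffle): [3 2 8 4 0 1 6 5 7]
After op 4 (in_shuffle): [0 3 1 2 6 8 5 4 7]
After op 5 (reverse): [7 4 5 8 6 2 1 3 0]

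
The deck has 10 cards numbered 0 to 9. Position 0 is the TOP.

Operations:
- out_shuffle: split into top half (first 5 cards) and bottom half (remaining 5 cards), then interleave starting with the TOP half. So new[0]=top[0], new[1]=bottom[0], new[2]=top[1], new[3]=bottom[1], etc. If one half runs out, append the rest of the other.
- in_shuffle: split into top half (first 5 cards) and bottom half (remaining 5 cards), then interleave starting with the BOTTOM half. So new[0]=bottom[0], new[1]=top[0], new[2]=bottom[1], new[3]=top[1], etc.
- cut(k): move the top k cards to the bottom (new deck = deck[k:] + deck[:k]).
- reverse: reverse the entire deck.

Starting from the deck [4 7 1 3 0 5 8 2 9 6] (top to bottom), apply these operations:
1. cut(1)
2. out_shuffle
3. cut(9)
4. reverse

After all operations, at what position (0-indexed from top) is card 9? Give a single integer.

Answer: 3

Derivation:
After op 1 (cut(1)): [7 1 3 0 5 8 2 9 6 4]
After op 2 (out_shuffle): [7 8 1 2 3 9 0 6 5 4]
After op 3 (cut(9)): [4 7 8 1 2 3 9 0 6 5]
After op 4 (reverse): [5 6 0 9 3 2 1 8 7 4]
Card 9 is at position 3.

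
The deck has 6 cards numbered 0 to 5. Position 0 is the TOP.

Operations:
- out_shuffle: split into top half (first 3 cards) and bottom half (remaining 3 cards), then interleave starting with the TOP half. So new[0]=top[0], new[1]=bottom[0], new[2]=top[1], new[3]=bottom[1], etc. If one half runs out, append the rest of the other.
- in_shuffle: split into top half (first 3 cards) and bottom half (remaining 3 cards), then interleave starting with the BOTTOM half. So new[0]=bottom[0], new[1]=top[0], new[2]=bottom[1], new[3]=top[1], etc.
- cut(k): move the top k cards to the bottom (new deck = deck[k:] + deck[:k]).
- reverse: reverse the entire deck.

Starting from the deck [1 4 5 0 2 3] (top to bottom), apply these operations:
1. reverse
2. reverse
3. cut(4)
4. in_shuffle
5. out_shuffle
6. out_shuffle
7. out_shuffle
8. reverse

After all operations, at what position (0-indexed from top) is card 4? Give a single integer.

Answer: 5

Derivation:
After op 1 (reverse): [3 2 0 5 4 1]
After op 2 (reverse): [1 4 5 0 2 3]
After op 3 (cut(4)): [2 3 1 4 5 0]
After op 4 (in_shuffle): [4 2 5 3 0 1]
After op 5 (out_shuffle): [4 3 2 0 5 1]
After op 6 (out_shuffle): [4 0 3 5 2 1]
After op 7 (out_shuffle): [4 5 0 2 3 1]
After op 8 (reverse): [1 3 2 0 5 4]
Card 4 is at position 5.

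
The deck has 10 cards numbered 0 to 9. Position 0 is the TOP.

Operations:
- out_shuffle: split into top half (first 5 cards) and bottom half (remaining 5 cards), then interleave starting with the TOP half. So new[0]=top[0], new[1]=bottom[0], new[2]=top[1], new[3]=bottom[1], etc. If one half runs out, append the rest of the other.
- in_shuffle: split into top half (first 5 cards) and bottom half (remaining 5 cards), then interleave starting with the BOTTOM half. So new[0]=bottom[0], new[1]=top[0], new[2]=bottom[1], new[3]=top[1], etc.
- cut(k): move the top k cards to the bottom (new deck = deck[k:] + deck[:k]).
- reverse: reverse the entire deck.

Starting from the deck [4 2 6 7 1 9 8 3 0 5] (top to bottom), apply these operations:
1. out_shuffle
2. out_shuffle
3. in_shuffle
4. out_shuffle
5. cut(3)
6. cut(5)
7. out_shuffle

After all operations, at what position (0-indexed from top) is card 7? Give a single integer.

Answer: 5

Derivation:
After op 1 (out_shuffle): [4 9 2 8 6 3 7 0 1 5]
After op 2 (out_shuffle): [4 3 9 7 2 0 8 1 6 5]
After op 3 (in_shuffle): [0 4 8 3 1 9 6 7 5 2]
After op 4 (out_shuffle): [0 9 4 6 8 7 3 5 1 2]
After op 5 (cut(3)): [6 8 7 3 5 1 2 0 9 4]
After op 6 (cut(5)): [1 2 0 9 4 6 8 7 3 5]
After op 7 (out_shuffle): [1 6 2 8 0 7 9 3 4 5]
Card 7 is at position 5.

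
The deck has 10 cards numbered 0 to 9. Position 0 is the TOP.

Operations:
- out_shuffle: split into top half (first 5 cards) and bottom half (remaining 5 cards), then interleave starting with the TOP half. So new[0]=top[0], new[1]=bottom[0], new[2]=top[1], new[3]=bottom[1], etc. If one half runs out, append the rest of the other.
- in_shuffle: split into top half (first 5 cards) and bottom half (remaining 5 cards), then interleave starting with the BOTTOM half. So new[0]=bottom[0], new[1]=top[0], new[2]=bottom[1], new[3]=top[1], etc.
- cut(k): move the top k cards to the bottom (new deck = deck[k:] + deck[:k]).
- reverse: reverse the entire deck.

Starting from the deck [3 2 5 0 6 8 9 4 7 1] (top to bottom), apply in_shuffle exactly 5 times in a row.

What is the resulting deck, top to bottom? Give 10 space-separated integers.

After op 1 (in_shuffle): [8 3 9 2 4 5 7 0 1 6]
After op 2 (in_shuffle): [5 8 7 3 0 9 1 2 6 4]
After op 3 (in_shuffle): [9 5 1 8 2 7 6 3 4 0]
After op 4 (in_shuffle): [7 9 6 5 3 1 4 8 0 2]
After op 5 (in_shuffle): [1 7 4 9 8 6 0 5 2 3]

Answer: 1 7 4 9 8 6 0 5 2 3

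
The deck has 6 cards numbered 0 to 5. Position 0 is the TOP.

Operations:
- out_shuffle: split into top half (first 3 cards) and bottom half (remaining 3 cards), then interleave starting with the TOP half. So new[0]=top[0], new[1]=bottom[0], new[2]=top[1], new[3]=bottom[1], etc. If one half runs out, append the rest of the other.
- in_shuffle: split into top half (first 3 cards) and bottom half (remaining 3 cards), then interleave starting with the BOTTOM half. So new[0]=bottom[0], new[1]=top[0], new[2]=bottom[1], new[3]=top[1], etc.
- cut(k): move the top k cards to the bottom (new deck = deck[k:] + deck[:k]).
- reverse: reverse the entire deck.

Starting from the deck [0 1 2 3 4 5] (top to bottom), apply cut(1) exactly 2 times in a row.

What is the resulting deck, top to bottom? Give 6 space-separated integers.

After op 1 (cut(1)): [1 2 3 4 5 0]
After op 2 (cut(1)): [2 3 4 5 0 1]

Answer: 2 3 4 5 0 1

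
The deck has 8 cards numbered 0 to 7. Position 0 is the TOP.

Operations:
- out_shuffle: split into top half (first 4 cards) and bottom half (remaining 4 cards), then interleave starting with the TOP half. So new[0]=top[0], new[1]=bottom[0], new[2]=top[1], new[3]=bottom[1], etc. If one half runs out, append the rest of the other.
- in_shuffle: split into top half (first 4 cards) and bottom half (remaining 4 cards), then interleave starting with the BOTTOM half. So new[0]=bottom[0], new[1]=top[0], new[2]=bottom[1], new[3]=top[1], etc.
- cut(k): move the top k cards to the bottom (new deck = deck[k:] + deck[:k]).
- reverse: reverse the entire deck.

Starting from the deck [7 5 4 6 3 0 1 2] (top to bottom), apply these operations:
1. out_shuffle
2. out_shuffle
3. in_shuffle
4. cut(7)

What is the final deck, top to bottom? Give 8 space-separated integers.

After op 1 (out_shuffle): [7 3 5 0 4 1 6 2]
After op 2 (out_shuffle): [7 4 3 1 5 6 0 2]
After op 3 (in_shuffle): [5 7 6 4 0 3 2 1]
After op 4 (cut(7)): [1 5 7 6 4 0 3 2]

Answer: 1 5 7 6 4 0 3 2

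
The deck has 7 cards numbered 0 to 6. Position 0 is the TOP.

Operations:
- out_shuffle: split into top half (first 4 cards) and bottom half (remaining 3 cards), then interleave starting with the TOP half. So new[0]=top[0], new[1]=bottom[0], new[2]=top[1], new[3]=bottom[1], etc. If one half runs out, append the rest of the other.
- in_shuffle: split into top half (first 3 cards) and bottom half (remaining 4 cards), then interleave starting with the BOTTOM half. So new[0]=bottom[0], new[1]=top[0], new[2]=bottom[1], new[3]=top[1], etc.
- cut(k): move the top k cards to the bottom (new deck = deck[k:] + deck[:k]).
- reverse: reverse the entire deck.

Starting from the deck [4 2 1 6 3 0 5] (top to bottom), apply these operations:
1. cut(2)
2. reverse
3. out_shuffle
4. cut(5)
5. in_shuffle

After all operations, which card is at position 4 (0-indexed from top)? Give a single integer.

After op 1 (cut(2)): [1 6 3 0 5 4 2]
After op 2 (reverse): [2 4 5 0 3 6 1]
After op 3 (out_shuffle): [2 3 4 6 5 1 0]
After op 4 (cut(5)): [1 0 2 3 4 6 5]
After op 5 (in_shuffle): [3 1 4 0 6 2 5]
Position 4: card 6.

Answer: 6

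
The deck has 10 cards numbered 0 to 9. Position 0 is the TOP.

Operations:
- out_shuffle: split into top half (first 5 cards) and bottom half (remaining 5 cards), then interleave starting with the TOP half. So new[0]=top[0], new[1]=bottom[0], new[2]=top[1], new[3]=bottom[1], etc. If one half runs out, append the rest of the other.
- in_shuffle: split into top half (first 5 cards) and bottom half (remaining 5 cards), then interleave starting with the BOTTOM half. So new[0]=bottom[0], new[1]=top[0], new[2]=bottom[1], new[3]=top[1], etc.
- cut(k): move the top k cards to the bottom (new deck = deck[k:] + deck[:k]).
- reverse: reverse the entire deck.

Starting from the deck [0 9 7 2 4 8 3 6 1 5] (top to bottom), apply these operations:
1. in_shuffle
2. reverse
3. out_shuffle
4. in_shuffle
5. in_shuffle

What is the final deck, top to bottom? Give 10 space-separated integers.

After op 1 (in_shuffle): [8 0 3 9 6 7 1 2 5 4]
After op 2 (reverse): [4 5 2 1 7 6 9 3 0 8]
After op 3 (out_shuffle): [4 6 5 9 2 3 1 0 7 8]
After op 4 (in_shuffle): [3 4 1 6 0 5 7 9 8 2]
After op 5 (in_shuffle): [5 3 7 4 9 1 8 6 2 0]

Answer: 5 3 7 4 9 1 8 6 2 0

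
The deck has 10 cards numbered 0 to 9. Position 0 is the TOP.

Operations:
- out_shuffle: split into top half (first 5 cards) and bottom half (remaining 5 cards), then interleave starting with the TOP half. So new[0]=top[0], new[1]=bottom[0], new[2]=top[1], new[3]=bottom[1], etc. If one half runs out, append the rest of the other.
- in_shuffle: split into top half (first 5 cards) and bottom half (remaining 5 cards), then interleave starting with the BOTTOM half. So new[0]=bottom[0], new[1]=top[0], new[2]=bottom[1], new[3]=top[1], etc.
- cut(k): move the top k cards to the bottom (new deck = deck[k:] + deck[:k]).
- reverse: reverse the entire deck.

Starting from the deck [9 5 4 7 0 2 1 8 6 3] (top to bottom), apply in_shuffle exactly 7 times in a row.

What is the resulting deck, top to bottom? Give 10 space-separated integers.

After op 1 (in_shuffle): [2 9 1 5 8 4 6 7 3 0]
After op 2 (in_shuffle): [4 2 6 9 7 1 3 5 0 8]
After op 3 (in_shuffle): [1 4 3 2 5 6 0 9 8 7]
After op 4 (in_shuffle): [6 1 0 4 9 3 8 2 7 5]
After op 5 (in_shuffle): [3 6 8 1 2 0 7 4 5 9]
After op 6 (in_shuffle): [0 3 7 6 4 8 5 1 9 2]
After op 7 (in_shuffle): [8 0 5 3 1 7 9 6 2 4]

Answer: 8 0 5 3 1 7 9 6 2 4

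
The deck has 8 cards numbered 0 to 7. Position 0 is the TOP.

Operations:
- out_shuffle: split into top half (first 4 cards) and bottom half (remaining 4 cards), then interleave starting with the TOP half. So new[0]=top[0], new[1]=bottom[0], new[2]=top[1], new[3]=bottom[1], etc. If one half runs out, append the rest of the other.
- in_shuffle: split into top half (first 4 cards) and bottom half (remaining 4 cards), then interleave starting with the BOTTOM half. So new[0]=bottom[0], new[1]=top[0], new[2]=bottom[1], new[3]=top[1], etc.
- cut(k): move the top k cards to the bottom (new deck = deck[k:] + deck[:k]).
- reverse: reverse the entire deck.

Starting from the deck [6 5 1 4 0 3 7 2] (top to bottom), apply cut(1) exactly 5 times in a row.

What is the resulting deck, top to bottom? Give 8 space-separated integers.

Answer: 3 7 2 6 5 1 4 0

Derivation:
After op 1 (cut(1)): [5 1 4 0 3 7 2 6]
After op 2 (cut(1)): [1 4 0 3 7 2 6 5]
After op 3 (cut(1)): [4 0 3 7 2 6 5 1]
After op 4 (cut(1)): [0 3 7 2 6 5 1 4]
After op 5 (cut(1)): [3 7 2 6 5 1 4 0]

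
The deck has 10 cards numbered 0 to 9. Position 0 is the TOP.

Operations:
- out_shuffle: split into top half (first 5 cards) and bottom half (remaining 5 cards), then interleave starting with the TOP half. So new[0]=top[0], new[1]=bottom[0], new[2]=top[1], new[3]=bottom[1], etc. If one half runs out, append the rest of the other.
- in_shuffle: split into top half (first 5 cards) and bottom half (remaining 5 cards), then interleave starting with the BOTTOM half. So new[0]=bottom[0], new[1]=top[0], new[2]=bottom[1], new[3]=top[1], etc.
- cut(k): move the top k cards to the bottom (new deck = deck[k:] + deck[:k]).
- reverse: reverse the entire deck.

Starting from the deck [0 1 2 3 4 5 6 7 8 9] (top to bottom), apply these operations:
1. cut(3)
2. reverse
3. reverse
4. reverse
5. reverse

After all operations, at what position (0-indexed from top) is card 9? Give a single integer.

After op 1 (cut(3)): [3 4 5 6 7 8 9 0 1 2]
After op 2 (reverse): [2 1 0 9 8 7 6 5 4 3]
After op 3 (reverse): [3 4 5 6 7 8 9 0 1 2]
After op 4 (reverse): [2 1 0 9 8 7 6 5 4 3]
After op 5 (reverse): [3 4 5 6 7 8 9 0 1 2]
Card 9 is at position 6.

Answer: 6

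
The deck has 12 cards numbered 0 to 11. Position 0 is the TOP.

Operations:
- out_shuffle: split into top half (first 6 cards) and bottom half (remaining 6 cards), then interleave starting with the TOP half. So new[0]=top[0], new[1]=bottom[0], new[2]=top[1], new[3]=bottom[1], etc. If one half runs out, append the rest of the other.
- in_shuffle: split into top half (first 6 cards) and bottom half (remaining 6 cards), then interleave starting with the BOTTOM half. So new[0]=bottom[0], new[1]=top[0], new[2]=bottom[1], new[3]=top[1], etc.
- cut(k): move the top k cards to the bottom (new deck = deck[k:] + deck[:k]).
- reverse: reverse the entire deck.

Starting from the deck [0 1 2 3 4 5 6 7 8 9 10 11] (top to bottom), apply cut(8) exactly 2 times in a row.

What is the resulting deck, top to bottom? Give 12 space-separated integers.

After op 1 (cut(8)): [8 9 10 11 0 1 2 3 4 5 6 7]
After op 2 (cut(8)): [4 5 6 7 8 9 10 11 0 1 2 3]

Answer: 4 5 6 7 8 9 10 11 0 1 2 3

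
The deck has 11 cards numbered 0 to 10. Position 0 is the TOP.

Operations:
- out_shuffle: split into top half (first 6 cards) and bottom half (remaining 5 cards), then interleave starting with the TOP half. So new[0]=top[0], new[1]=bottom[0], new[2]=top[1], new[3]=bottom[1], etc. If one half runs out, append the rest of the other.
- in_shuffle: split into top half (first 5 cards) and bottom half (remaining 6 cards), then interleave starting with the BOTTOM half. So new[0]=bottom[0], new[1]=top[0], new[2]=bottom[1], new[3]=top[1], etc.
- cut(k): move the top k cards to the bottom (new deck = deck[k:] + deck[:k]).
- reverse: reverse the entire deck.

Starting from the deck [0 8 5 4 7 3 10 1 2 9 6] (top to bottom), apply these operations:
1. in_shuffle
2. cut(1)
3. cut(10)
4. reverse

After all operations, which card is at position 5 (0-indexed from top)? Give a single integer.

After op 1 (in_shuffle): [3 0 10 8 1 5 2 4 9 7 6]
After op 2 (cut(1)): [0 10 8 1 5 2 4 9 7 6 3]
After op 3 (cut(10)): [3 0 10 8 1 5 2 4 9 7 6]
After op 4 (reverse): [6 7 9 4 2 5 1 8 10 0 3]
Position 5: card 5.

Answer: 5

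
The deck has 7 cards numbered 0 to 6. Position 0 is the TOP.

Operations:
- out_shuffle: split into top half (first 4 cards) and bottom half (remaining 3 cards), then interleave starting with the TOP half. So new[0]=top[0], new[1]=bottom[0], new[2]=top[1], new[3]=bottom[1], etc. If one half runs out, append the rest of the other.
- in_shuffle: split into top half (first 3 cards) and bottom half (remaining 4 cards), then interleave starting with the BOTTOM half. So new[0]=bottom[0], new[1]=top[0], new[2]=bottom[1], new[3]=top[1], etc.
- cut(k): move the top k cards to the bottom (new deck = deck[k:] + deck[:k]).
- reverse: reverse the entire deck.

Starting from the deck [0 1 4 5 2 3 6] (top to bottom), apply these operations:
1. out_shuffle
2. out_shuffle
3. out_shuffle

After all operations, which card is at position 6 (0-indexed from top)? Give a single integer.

After op 1 (out_shuffle): [0 2 1 3 4 6 5]
After op 2 (out_shuffle): [0 4 2 6 1 5 3]
After op 3 (out_shuffle): [0 1 4 5 2 3 6]
Position 6: card 6.

Answer: 6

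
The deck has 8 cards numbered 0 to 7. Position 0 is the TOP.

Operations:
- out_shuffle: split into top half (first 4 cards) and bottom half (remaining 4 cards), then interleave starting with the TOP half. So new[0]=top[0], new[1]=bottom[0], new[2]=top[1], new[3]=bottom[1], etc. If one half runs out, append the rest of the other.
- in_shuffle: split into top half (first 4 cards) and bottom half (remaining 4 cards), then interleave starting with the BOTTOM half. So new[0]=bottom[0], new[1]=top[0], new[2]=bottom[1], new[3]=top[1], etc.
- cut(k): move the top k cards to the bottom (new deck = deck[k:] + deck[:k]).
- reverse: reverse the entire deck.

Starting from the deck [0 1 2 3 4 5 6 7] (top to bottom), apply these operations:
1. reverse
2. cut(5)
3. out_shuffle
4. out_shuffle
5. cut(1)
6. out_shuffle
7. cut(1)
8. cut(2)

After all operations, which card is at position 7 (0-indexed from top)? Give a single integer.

Answer: 6

Derivation:
After op 1 (reverse): [7 6 5 4 3 2 1 0]
After op 2 (cut(5)): [2 1 0 7 6 5 4 3]
After op 3 (out_shuffle): [2 6 1 5 0 4 7 3]
After op 4 (out_shuffle): [2 0 6 4 1 7 5 3]
After op 5 (cut(1)): [0 6 4 1 7 5 3 2]
After op 6 (out_shuffle): [0 7 6 5 4 3 1 2]
After op 7 (cut(1)): [7 6 5 4 3 1 2 0]
After op 8 (cut(2)): [5 4 3 1 2 0 7 6]
Position 7: card 6.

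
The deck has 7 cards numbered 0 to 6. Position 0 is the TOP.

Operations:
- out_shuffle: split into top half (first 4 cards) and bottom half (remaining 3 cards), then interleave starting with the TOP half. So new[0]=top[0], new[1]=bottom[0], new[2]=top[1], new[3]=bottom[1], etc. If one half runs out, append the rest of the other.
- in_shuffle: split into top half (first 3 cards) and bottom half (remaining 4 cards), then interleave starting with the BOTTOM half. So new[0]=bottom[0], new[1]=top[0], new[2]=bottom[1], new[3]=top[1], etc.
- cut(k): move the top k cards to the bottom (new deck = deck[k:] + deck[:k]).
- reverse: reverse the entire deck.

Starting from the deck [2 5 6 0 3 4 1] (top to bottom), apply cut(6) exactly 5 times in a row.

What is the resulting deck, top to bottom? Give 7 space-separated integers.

Answer: 6 0 3 4 1 2 5

Derivation:
After op 1 (cut(6)): [1 2 5 6 0 3 4]
After op 2 (cut(6)): [4 1 2 5 6 0 3]
After op 3 (cut(6)): [3 4 1 2 5 6 0]
After op 4 (cut(6)): [0 3 4 1 2 5 6]
After op 5 (cut(6)): [6 0 3 4 1 2 5]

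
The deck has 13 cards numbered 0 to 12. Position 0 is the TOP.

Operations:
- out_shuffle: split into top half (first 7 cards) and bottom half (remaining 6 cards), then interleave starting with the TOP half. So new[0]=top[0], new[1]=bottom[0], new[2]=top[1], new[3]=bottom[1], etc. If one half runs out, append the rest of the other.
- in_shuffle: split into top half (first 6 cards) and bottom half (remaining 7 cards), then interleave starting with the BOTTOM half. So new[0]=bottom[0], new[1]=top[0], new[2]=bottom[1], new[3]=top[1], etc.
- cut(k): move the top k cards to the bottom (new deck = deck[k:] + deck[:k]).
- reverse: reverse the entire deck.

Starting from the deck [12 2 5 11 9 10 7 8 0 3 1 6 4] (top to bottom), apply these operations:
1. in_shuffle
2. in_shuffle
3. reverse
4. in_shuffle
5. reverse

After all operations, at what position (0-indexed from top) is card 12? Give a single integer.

After op 1 (in_shuffle): [7 12 8 2 0 5 3 11 1 9 6 10 4]
After op 2 (in_shuffle): [3 7 11 12 1 8 9 2 6 0 10 5 4]
After op 3 (reverse): [4 5 10 0 6 2 9 8 1 12 11 7 3]
After op 4 (in_shuffle): [9 4 8 5 1 10 12 0 11 6 7 2 3]
After op 5 (reverse): [3 2 7 6 11 0 12 10 1 5 8 4 9]
Card 12 is at position 6.

Answer: 6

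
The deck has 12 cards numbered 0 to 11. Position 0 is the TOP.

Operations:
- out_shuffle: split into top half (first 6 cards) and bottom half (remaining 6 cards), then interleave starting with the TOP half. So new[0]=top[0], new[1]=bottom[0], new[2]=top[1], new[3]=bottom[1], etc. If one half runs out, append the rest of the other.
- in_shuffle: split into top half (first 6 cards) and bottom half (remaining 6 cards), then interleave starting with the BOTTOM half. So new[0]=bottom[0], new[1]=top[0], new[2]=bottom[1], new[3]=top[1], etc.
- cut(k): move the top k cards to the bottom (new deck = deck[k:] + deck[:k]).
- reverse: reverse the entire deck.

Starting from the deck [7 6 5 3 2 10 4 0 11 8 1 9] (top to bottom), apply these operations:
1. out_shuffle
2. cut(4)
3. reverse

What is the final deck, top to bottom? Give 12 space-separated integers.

After op 1 (out_shuffle): [7 4 6 0 5 11 3 8 2 1 10 9]
After op 2 (cut(4)): [5 11 3 8 2 1 10 9 7 4 6 0]
After op 3 (reverse): [0 6 4 7 9 10 1 2 8 3 11 5]

Answer: 0 6 4 7 9 10 1 2 8 3 11 5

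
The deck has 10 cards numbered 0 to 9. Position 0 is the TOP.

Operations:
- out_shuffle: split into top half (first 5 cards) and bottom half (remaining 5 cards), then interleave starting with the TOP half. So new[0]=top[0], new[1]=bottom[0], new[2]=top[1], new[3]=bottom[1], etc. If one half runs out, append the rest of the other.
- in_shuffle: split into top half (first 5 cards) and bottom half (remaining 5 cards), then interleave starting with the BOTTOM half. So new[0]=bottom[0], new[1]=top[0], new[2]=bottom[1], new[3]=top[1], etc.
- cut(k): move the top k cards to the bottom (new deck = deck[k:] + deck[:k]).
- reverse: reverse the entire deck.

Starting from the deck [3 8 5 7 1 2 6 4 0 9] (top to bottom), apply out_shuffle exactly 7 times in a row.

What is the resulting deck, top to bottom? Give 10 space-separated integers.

After op 1 (out_shuffle): [3 2 8 6 5 4 7 0 1 9]
After op 2 (out_shuffle): [3 4 2 7 8 0 6 1 5 9]
After op 3 (out_shuffle): [3 0 4 6 2 1 7 5 8 9]
After op 4 (out_shuffle): [3 1 0 7 4 5 6 8 2 9]
After op 5 (out_shuffle): [3 5 1 6 0 8 7 2 4 9]
After op 6 (out_shuffle): [3 8 5 7 1 2 6 4 0 9]
After op 7 (out_shuffle): [3 2 8 6 5 4 7 0 1 9]

Answer: 3 2 8 6 5 4 7 0 1 9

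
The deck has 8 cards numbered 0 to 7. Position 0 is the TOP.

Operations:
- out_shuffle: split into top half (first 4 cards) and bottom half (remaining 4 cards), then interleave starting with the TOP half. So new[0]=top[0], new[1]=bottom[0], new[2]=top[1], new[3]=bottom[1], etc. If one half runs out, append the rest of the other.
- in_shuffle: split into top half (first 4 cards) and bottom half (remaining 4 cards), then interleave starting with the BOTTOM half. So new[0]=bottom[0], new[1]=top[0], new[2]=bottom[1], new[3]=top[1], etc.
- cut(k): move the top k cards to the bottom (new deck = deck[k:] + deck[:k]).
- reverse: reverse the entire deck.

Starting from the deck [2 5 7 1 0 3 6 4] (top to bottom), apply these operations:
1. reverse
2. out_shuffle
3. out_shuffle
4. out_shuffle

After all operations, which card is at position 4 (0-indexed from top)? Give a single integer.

Answer: 1

Derivation:
After op 1 (reverse): [4 6 3 0 1 7 5 2]
After op 2 (out_shuffle): [4 1 6 7 3 5 0 2]
After op 3 (out_shuffle): [4 3 1 5 6 0 7 2]
After op 4 (out_shuffle): [4 6 3 0 1 7 5 2]
Position 4: card 1.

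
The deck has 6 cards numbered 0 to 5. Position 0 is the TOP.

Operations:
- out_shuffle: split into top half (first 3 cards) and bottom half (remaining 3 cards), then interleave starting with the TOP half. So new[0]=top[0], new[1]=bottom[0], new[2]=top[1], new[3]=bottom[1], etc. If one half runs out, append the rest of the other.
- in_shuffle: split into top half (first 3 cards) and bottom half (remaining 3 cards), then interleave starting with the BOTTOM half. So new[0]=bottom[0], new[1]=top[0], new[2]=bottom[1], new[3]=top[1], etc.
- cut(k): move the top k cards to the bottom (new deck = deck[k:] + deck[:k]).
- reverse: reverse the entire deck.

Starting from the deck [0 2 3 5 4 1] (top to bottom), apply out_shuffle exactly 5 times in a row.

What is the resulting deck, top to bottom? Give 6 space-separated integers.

After op 1 (out_shuffle): [0 5 2 4 3 1]
After op 2 (out_shuffle): [0 4 5 3 2 1]
After op 3 (out_shuffle): [0 3 4 2 5 1]
After op 4 (out_shuffle): [0 2 3 5 4 1]
After op 5 (out_shuffle): [0 5 2 4 3 1]

Answer: 0 5 2 4 3 1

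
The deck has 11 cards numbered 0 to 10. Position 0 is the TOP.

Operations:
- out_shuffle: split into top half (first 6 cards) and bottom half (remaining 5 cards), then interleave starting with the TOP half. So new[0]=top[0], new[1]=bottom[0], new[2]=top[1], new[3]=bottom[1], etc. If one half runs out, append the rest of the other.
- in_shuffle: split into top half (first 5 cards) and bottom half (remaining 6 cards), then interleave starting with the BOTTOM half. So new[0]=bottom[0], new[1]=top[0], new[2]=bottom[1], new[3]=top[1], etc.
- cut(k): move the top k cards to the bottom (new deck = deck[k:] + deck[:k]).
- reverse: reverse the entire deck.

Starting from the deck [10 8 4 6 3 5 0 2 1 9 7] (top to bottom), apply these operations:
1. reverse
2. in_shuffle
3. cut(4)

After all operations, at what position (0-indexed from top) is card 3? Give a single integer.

After op 1 (reverse): [7 9 1 2 0 5 3 6 4 8 10]
After op 2 (in_shuffle): [5 7 3 9 6 1 4 2 8 0 10]
After op 3 (cut(4)): [6 1 4 2 8 0 10 5 7 3 9]
Card 3 is at position 9.

Answer: 9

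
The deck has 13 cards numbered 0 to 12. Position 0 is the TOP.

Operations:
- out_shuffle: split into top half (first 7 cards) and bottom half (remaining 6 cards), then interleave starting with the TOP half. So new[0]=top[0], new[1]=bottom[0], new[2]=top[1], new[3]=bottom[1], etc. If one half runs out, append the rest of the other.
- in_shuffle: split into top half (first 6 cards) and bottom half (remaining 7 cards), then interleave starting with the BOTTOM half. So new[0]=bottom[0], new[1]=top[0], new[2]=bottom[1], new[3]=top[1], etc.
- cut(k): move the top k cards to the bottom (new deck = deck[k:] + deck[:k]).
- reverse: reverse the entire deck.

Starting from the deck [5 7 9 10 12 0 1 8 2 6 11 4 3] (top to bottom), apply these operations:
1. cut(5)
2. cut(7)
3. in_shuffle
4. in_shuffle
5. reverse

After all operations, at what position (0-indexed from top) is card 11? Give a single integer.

Answer: 4

Derivation:
After op 1 (cut(5)): [0 1 8 2 6 11 4 3 5 7 9 10 12]
After op 2 (cut(7)): [3 5 7 9 10 12 0 1 8 2 6 11 4]
After op 3 (in_shuffle): [0 3 1 5 8 7 2 9 6 10 11 12 4]
After op 4 (in_shuffle): [2 0 9 3 6 1 10 5 11 8 12 7 4]
After op 5 (reverse): [4 7 12 8 11 5 10 1 6 3 9 0 2]
Card 11 is at position 4.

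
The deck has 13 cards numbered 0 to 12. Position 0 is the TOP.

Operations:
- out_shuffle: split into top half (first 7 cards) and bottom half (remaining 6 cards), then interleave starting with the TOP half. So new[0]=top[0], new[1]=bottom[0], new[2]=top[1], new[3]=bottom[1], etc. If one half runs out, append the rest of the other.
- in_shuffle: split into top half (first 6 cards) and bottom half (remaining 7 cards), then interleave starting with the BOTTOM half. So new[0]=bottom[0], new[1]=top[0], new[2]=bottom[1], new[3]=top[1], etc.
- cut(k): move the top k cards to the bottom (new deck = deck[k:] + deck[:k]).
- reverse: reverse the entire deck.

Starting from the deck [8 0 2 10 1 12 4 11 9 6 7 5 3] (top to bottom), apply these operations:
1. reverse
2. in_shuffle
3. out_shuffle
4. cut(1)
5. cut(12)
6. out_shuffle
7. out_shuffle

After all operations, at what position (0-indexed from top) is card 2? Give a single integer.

After op 1 (reverse): [3 5 7 6 9 11 4 12 1 10 2 0 8]
After op 2 (in_shuffle): [4 3 12 5 1 7 10 6 2 9 0 11 8]
After op 3 (out_shuffle): [4 6 3 2 12 9 5 0 1 11 7 8 10]
After op 4 (cut(1)): [6 3 2 12 9 5 0 1 11 7 8 10 4]
After op 5 (cut(12)): [4 6 3 2 12 9 5 0 1 11 7 8 10]
After op 6 (out_shuffle): [4 0 6 1 3 11 2 7 12 8 9 10 5]
After op 7 (out_shuffle): [4 7 0 12 6 8 1 9 3 10 11 5 2]
Card 2 is at position 12.

Answer: 12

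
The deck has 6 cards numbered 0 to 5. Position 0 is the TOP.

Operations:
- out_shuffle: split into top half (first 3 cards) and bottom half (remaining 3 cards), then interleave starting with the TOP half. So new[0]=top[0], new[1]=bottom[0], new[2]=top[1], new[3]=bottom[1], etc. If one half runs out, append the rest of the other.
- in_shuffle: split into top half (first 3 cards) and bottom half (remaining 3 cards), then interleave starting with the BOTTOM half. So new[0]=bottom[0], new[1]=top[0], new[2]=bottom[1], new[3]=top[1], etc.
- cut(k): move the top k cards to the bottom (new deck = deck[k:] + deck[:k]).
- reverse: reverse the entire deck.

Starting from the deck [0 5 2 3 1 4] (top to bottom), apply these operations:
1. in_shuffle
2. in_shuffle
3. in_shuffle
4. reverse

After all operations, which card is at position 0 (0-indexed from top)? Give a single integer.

Answer: 4

Derivation:
After op 1 (in_shuffle): [3 0 1 5 4 2]
After op 2 (in_shuffle): [5 3 4 0 2 1]
After op 3 (in_shuffle): [0 5 2 3 1 4]
After op 4 (reverse): [4 1 3 2 5 0]
Position 0: card 4.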